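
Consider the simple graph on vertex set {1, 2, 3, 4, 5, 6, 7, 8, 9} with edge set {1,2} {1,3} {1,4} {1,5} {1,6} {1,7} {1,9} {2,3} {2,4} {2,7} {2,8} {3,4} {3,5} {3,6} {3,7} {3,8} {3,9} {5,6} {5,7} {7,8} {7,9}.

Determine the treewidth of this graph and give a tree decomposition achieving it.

The largest bag has 4 vertices, giving width 3; this decomposition certifies tw(G) ≤ 3. On the other hand G contains the 4-clique {2, 3, 7, 8}. A clique must lie in a single bag of any decomposition, so no decomposition can have width below 3. Therefore the treewidth is 3.

Treewidth 3.
One such decomposition:
Bags: B1 = {1, 2, 3, 7}  B2 = {1, 3, 5, 7}  B3 = {1, 3, 5, 6}  B4 = {1, 3, 7, 9}  B5 = {1, 2, 3, 4}  B6 = {2, 3, 7, 8}
Tree: B1–B2, B2–B3, B2–B4, B1–B5, B1–B6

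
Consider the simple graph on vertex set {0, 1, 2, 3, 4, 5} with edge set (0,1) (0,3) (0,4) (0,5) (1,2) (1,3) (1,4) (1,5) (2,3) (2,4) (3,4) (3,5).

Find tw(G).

3

A width-3 tree decomposition is:
Bags: B1 = {0, 1, 3, 5}  B2 = {0, 1, 3, 4}  B3 = {1, 2, 3, 4}
Tree: B1–B2, B2–B3
The largest bag has 4 vertices, giving width 3; this decomposition certifies tw(G) ≤ 3. For the lower bound, the 4 vertices {0, 1, 3, 4} are pairwise adjacent, and any tree decomposition puts a clique entirely inside one bag — forcing width ≥ 3. Therefore the treewidth is 3.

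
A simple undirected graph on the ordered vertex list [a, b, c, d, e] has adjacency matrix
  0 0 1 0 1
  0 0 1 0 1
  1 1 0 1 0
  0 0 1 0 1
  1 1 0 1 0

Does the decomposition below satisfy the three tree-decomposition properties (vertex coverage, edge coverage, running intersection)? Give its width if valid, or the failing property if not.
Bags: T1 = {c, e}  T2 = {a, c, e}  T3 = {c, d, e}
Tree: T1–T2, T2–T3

A tree decomposition must satisfy three properties: every vertex lies in some bag; for every edge, both endpoints lie together in some bag; and for every vertex, the bags containing it form a connected subtree. Here vertex b appears in no bag, so the decomposition is invalid.

No — vertex b appears in no bag.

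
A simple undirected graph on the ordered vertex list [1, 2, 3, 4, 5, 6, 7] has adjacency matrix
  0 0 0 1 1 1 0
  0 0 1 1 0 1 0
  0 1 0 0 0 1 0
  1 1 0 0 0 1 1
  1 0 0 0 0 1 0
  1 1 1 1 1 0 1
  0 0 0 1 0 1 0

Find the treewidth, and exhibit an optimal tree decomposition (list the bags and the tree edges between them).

Treewidth 2.
Bags: B1 = {4, 6, 7}  B2 = {1, 4, 6}  B3 = {2, 4, 6}  B4 = {2, 3, 6}  B5 = {1, 5, 6}
Tree: B1–B2, B2–B3, B3–B4, B2–B5

The largest bag has 3 vertices, giving width 2; this decomposition certifies tw(G) ≤ 2. Conversely, {2, 3, 6} is a clique of size 3, and the vertices of any clique must share a bag in every tree decomposition; so some bag has ≥ 3 vertices and tw(G) ≥ 2. Combining the bounds, tw(G) = 2.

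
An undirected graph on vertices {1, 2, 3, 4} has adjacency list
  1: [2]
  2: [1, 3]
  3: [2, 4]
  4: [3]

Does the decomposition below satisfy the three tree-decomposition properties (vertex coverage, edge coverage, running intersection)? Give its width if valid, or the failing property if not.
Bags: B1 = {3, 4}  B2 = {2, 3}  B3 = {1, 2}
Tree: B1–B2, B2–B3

Yes; width 1.

Vertex coverage: the bags together contain {1, 2, 3, 4}, the full vertex set. Edge coverage: each edge of G has both endpoints in at least one bag. Running intersection: for every vertex, the bags containing it form a connected subtree. All three properties hold, so this is a valid tree decomposition of width max|bag| − 1 = 1, and hence tw(G) ≤ 1.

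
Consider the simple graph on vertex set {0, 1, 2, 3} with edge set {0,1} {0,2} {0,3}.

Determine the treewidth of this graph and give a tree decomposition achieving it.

Each bag holds 2 vertices, so the decomposition has width 1, which upper-bounds the treewidth. G has an edge, so its treewidth is at least 1. The upper and lower bounds meet at 1, so that is the treewidth.

Treewidth 1.
One optimal decomposition is:
Bags: B1 = {0, 3}  B2 = {0, 1}  B3 = {0, 2}
Tree: B1–B2, B2–B3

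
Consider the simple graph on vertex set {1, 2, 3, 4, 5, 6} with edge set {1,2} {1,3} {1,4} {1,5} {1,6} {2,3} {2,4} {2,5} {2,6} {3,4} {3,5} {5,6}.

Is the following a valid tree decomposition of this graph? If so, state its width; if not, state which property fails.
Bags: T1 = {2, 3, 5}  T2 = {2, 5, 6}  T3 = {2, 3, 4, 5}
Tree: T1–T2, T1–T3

A tree decomposition must satisfy three properties: every vertex lies in some bag; for every edge, both endpoints lie together in some bag; and for every vertex, the bags containing it form a connected subtree. Here vertex 1 appears in no bag, so the decomposition is invalid.

No — vertex 1 appears in no bag.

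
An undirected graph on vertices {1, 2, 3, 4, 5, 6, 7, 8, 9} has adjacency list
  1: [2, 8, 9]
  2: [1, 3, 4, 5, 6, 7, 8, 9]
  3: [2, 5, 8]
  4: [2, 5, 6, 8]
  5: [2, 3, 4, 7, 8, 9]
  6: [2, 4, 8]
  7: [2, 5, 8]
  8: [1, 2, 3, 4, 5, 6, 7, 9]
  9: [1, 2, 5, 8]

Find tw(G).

3

A width-3 tree decomposition is:
Bags: B1 = {2, 3, 5, 8}  B2 = {2, 5, 7, 8}  B3 = {2, 4, 5, 8}  B4 = {2, 5, 8, 9}  B5 = {1, 2, 8, 9}  B6 = {2, 4, 6, 8}
Tree: B1–B2, B1–B3, B1–B4, B4–B5, B3–B6
Every bag has size at most 4, so the width is 4 − 1 = 3 and tw(G) ≤ 3. On the other hand G contains the 4-clique {1, 2, 8, 9}. A clique must lie in a single bag of any decomposition, so no decomposition can have width below 3. Combining the bounds, tw(G) = 3.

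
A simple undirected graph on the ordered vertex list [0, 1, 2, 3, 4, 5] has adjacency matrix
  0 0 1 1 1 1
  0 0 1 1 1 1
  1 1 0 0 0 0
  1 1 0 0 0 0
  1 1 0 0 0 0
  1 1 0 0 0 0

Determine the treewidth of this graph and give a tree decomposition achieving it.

Treewidth 2.
One such decomposition:
Bags: B1 = {0, 1, 2}  B2 = {0, 1, 3}  B3 = {0, 1, 4}  B4 = {0, 1, 5}
Tree: B1–B2, B2–B3, B3–B4

Each bag holds 3 vertices, so the decomposition has width 2, which upper-bounds the treewidth. The edges 0–2–1–3–0 form a cycle, so G is not a tree and its treewidth is at least 2. Therefore the treewidth is 2.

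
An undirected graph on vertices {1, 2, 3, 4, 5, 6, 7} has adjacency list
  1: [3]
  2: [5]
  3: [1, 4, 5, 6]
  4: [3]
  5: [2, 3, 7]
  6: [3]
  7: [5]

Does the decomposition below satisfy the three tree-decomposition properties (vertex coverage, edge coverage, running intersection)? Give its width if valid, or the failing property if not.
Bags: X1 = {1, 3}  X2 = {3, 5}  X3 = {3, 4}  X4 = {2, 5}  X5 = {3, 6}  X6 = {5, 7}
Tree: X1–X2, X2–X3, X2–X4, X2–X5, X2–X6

Every vertex of G appears in some bag (union = {1, 2, 3, 4, 5, 6, 7}); every edge is covered by a bag; and for each vertex v the set of bags containing v is connected in the bag tree. The decomposition is therefore valid. The largest bag has 2 vertices, so the width is 1.

Yes; width 1.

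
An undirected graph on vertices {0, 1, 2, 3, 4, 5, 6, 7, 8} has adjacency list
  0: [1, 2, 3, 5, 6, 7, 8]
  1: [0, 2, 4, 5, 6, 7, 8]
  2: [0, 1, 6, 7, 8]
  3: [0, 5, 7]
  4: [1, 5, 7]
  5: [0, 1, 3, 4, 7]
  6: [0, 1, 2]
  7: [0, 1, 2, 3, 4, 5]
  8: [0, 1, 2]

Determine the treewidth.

3

A width-3 tree decomposition is:
Bags: B1 = {0, 1, 5, 7}  B2 = {0, 1, 2, 7}  B3 = {0, 3, 5, 7}  B4 = {1, 4, 5, 7}  B5 = {0, 1, 2, 6}  B6 = {0, 1, 2, 8}
Tree: B1–B2, B1–B3, B1–B4, B2–B5, B5–B6
Each bag holds 4 vertices, so the decomposition has width 3, which upper-bounds the treewidth. On the other hand G contains the 4-clique {0, 1, 2, 8}. A clique must lie in a single bag of any decomposition, so no decomposition can have width below 3. Therefore the treewidth is 3.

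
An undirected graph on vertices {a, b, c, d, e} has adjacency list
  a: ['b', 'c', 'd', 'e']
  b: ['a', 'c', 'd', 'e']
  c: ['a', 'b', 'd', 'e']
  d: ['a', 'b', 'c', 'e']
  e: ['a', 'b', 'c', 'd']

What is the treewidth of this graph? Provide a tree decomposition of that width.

A single bag containing all 5 vertices is trivially a valid decomposition of width 4. For the lower bound, the 5 vertices {a, b, c, d, e} are pairwise adjacent, and any tree decomposition puts a clique entirely inside one bag — forcing width ≥ 4. Hence tw(G) = 4 exactly.

Treewidth 4.
Bags: B1 = {a, b, c, d, e}
Tree: (single bag)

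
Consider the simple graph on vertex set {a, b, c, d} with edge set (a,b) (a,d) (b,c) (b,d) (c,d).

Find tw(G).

2

A width-2 tree decomposition is:
Bags: B1 = {b, c, d}  B2 = {a, b, d}
Tree: B1–B2
Each bag holds 3 vertices, so the decomposition has width 2, which upper-bounds the treewidth. For the lower bound, the 3 vertices {b, c, d} are pairwise adjacent, and any tree decomposition puts a clique entirely inside one bag — forcing width ≥ 2. The upper and lower bounds meet at 2, so that is the treewidth.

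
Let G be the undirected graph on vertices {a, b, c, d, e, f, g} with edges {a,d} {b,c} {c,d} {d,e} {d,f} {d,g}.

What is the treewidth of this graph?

A width-1 tree decomposition is:
Bags: B1 = {c, d}  B2 = {d, g}  B3 = {b, c}  B4 = {d, f}  B5 = {a, d}  B6 = {d, e}
Tree: B1–B2, B1–B3, B1–B4, B2–B5, B2–B6
Each bag holds 2 vertices, so the decomposition has width 1, which upper-bounds the treewidth. G has an edge, so its treewidth is at least 1. Combining the bounds, tw(G) = 1.

1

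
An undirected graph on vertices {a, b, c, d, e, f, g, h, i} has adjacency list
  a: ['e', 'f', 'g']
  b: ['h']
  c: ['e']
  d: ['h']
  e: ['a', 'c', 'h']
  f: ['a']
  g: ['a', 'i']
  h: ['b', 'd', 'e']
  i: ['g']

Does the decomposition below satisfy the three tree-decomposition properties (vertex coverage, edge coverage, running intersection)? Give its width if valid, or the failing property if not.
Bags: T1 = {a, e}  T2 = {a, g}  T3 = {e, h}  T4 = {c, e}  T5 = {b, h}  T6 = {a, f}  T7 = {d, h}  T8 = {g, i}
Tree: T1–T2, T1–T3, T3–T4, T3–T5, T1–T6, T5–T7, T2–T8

Yes; width 1.

Every vertex of G appears in some bag (union = {a, b, c, d, e, f, g, h, i}); every edge is covered by a bag; and for each vertex v the set of bags containing v is connected in the bag tree. The decomposition is therefore valid. The largest bag has 2 vertices, so the width is 1.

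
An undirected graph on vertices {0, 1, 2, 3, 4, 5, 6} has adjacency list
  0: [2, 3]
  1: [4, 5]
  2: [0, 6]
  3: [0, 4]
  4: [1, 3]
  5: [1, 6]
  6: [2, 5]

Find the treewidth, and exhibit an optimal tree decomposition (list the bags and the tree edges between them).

Each bag holds 3 vertices, so the decomposition has width 2, which upper-bounds the treewidth. For the lower bound, G contains the cycle 3–0–2–6–5–1–4–3, so G is not a forest; only forests have treewidth ≤ 1, hence tw(G) ≥ 2. Therefore the treewidth is 2.

Treewidth 2.
One such decomposition:
Bags: B1 = {0, 2, 3}  B2 = {2, 3, 6}  B3 = {3, 5, 6}  B4 = {1, 3, 5}  B5 = {1, 3, 4}
Tree: B1–B2, B2–B3, B3–B4, B4–B5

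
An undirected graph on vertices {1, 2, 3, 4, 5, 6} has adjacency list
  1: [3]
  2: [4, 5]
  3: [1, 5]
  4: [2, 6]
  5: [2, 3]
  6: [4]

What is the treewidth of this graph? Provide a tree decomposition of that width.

Treewidth 1.
One such decomposition:
Bags: B1 = {4, 6}  B2 = {2, 4}  B3 = {2, 5}  B4 = {3, 5}  B5 = {1, 3}
Tree: B1–B2, B2–B3, B3–B4, B4–B5

Every bag has size at most 2, so the width is 2 − 1 = 1 and tw(G) ≤ 1. G has an edge, so its treewidth is at least 1. The upper and lower bounds meet at 1, so that is the treewidth.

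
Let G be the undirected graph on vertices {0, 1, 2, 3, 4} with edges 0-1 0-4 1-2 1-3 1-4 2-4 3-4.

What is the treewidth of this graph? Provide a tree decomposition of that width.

Every bag has size at most 3, so the width is 3 − 1 = 2 and tw(G) ≤ 2. On the other hand G contains the 3-clique {0, 1, 4}. A clique must lie in a single bag of any decomposition, so no decomposition can have width below 2. Hence tw(G) = 2 exactly.

Treewidth 2.
One such decomposition:
Bags: B1 = {0, 1, 4}  B2 = {1, 2, 4}  B3 = {1, 3, 4}
Tree: B1–B2, B2–B3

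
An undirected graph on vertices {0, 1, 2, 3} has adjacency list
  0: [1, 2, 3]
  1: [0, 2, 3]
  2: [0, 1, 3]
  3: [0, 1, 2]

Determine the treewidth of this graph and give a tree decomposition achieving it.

With just one bag of size 4, the width is 4 − 1 = 3, so tw(G) ≤ 3. Conversely, {0, 1, 2, 3} is a clique of size 4, and the vertices of any clique must share a bag in every tree decomposition; so some bag has ≥ 4 vertices and tw(G) ≥ 3. Therefore the treewidth is 3.

Treewidth 3.
One optimal decomposition is:
Bags: B1 = {0, 1, 2, 3}
Tree: (single bag)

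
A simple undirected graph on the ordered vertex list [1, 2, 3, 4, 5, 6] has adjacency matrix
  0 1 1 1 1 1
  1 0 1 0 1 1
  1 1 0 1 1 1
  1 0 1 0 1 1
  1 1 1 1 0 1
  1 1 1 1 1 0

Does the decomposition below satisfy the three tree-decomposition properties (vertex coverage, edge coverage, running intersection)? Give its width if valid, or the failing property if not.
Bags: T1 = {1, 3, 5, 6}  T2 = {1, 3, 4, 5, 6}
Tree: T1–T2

A tree decomposition must satisfy three properties: every vertex lies in some bag; for every edge, both endpoints lie together in some bag; and for every vertex, the bags containing it form a connected subtree. Here vertex 2 appears in no bag, so the decomposition is invalid.

No — vertex 2 appears in no bag.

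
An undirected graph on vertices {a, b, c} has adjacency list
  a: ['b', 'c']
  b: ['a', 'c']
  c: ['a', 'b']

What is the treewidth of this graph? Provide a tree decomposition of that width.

Treewidth 2.
One such decomposition:
Bags: B1 = {a, b, c}
Tree: (single bag)

With just one bag of size 3, the width is 3 − 1 = 2, so tw(G) ≤ 2. Conversely, {a, b, c} is a clique of size 3, and the vertices of any clique must share a bag in every tree decomposition; so some bag has ≥ 3 vertices and tw(G) ≥ 2. Hence tw(G) = 2 exactly.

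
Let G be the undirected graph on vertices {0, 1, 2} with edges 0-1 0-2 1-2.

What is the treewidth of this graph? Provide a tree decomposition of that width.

With just one bag of size 3, the width is 3 − 1 = 2, so tw(G) ≤ 2. Conversely, {0, 1, 2} is a clique of size 3, and the vertices of any clique must share a bag in every tree decomposition; so some bag has ≥ 3 vertices and tw(G) ≥ 2. Hence tw(G) = 2 exactly.

Treewidth 2.
One such decomposition:
Bags: B1 = {0, 1, 2}
Tree: (single bag)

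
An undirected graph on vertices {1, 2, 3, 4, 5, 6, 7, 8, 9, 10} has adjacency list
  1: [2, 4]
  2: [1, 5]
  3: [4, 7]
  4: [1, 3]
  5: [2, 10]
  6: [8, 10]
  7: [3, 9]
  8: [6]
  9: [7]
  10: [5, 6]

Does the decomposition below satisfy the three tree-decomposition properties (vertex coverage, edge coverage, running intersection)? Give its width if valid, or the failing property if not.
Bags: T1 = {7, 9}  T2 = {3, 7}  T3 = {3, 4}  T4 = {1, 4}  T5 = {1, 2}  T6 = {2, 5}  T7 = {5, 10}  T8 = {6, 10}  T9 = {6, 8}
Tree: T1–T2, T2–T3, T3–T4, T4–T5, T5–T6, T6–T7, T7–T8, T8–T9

Checking the three conditions: (i) the bags cover all of {1, 2, 3, 4, 5, 6, 7, 8, 9, 10}; (ii) for each edge, some bag contains both endpoints; (iii) the bags containing any fixed vertex form a subtree. All hold, so the decomposition is valid with width 2 − 1 = 1.

Yes; width 1.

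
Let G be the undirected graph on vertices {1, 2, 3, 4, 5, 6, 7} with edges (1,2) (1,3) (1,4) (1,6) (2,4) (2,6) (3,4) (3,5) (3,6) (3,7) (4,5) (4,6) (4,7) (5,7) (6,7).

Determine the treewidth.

3

A width-3 tree decomposition is:
Bags: B1 = {3, 4, 6, 7}  B2 = {3, 4, 5, 7}  B3 = {1, 3, 4, 6}  B4 = {1, 2, 4, 6}
Tree: B1–B2, B1–B3, B3–B4
Every bag has size at most 4, so the width is 4 − 1 = 3 and tw(G) ≤ 3. Conversely, {1, 2, 4, 6} is a clique of size 4, and the vertices of any clique must share a bag in every tree decomposition; so some bag has ≥ 4 vertices and tw(G) ≥ 3. Therefore the treewidth is 3.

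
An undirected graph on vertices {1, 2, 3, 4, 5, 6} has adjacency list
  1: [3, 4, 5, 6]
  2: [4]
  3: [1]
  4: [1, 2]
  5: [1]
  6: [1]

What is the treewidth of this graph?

1

A width-1 tree decomposition is:
Bags: B1 = {1, 4}  B2 = {1, 5}  B3 = {2, 4}  B4 = {1, 6}  B5 = {1, 3}
Tree: B1–B2, B1–B3, B2–B4, B2–B5
The largest bag has 2 vertices, giving width 1; this decomposition certifies tw(G) ≤ 1. G has an edge, so its treewidth is at least 1. Therefore the treewidth is 1.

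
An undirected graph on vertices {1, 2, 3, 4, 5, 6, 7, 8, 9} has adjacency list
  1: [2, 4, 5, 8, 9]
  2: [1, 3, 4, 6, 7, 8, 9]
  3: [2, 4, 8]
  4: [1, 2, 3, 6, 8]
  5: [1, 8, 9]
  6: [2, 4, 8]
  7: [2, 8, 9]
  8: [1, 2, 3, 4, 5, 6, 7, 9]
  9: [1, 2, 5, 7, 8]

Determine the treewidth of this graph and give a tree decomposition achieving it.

Treewidth 3.
One optimal decomposition is:
Bags: B1 = {1, 2, 8, 9}  B2 = {1, 5, 8, 9}  B3 = {1, 2, 4, 8}  B4 = {2, 4, 6, 8}  B5 = {2, 3, 4, 8}  B6 = {2, 7, 8, 9}
Tree: B1–B2, B1–B3, B3–B4, B4–B5, B1–B6

Every bag has size at most 4, so the width is 4 − 1 = 3 and tw(G) ≤ 3. On the other hand G contains the 4-clique {1, 2, 8, 9}. A clique must lie in a single bag of any decomposition, so no decomposition can have width below 3. Hence tw(G) = 3 exactly.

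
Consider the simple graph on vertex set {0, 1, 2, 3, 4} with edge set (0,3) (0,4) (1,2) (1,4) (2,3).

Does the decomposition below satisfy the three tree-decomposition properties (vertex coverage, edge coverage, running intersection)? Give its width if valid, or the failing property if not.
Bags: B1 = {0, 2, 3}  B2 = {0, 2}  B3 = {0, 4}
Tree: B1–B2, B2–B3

No — vertex 1 appears in no bag.

A tree decomposition must satisfy three properties: every vertex lies in some bag; for every edge, both endpoints lie together in some bag; and for every vertex, the bags containing it form a connected subtree. Here vertex 1 appears in no bag, so the decomposition is invalid.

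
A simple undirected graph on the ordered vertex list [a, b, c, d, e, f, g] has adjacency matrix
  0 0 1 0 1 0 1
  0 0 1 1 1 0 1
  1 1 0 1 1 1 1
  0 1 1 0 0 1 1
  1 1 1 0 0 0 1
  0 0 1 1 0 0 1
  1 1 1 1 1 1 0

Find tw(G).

A width-3 tree decomposition is:
Bags: B1 = {b, c, e, g}  B2 = {b, c, d, g}  B3 = {c, d, f, g}  B4 = {a, c, e, g}
Tree: B1–B2, B2–B3, B1–B4
The largest bag has 4 vertices, giving width 3; this decomposition certifies tw(G) ≤ 3. For the lower bound, the 4 vertices {c, d, f, g} are pairwise adjacent, and any tree decomposition puts a clique entirely inside one bag — forcing width ≥ 3. Therefore the treewidth is 3.

3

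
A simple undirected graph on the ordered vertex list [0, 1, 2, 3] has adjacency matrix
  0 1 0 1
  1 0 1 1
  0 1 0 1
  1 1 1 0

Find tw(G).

A width-2 tree decomposition is:
Bags: B1 = {0, 1, 3}  B2 = {1, 2, 3}
Tree: B1–B2
Every bag has size at most 3, so the width is 3 − 1 = 2 and tw(G) ≤ 2. Conversely, {0, 1, 3} is a clique of size 3, and the vertices of any clique must share a bag in every tree decomposition; so some bag has ≥ 3 vertices and tw(G) ≥ 2. Combining the bounds, tw(G) = 2.

2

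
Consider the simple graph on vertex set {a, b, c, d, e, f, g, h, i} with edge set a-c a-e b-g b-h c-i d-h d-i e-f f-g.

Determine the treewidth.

2

A width-2 tree decomposition is:
Bags: B1 = {c, d, i}  B2 = {a, c, d}  B3 = {a, d, e}  B4 = {d, e, f}  B5 = {d, f, g}  B6 = {b, d, g}  B7 = {b, d, h}
Tree: B1–B2, B2–B3, B3–B4, B4–B5, B5–B6, B6–B7
The largest bag has 3 vertices, giving width 2; this decomposition certifies tw(G) ≤ 2. For the lower bound, G contains the cycle d–i–c–a–e–f–g–b–h–d, so G is not a forest; only forests have treewidth ≤ 1, hence tw(G) ≥ 2. Hence tw(G) = 2 exactly.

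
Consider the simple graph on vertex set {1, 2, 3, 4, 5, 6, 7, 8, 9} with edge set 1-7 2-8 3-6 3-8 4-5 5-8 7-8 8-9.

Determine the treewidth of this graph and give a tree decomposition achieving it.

Treewidth 1.
One optimal decomposition is:
Bags: B1 = {2, 8}  B2 = {5, 8}  B3 = {7, 8}  B4 = {1, 7}  B5 = {4, 5}  B6 = {3, 8}  B7 = {3, 6}  B8 = {8, 9}
Tree: B1–B2, B2–B3, B3–B4, B2–B5, B2–B6, B6–B7, B6–B8

Each bag holds 2 vertices, so the decomposition has width 1, which upper-bounds the treewidth. Since G has at least one edge (e.g. 8–2), it is not an edgeless graph, so tw(G) ≥ 1. Therefore the treewidth is 1.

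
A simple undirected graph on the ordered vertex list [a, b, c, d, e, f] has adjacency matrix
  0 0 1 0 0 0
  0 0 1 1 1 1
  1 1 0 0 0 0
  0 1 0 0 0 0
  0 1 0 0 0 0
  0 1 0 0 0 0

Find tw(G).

A width-1 tree decomposition is:
Bags: B1 = {b, c}  B2 = {a, c}  B3 = {b, d}  B4 = {b, e}  B5 = {b, f}
Tree: B1–B2, B1–B3, B1–B4, B3–B5
Each bag holds 2 vertices, so the decomposition has width 1, which upper-bounds the treewidth. Any graph with an edge has treewidth ≥ 1, and G has the edge b–c. Combining the bounds, tw(G) = 1.

1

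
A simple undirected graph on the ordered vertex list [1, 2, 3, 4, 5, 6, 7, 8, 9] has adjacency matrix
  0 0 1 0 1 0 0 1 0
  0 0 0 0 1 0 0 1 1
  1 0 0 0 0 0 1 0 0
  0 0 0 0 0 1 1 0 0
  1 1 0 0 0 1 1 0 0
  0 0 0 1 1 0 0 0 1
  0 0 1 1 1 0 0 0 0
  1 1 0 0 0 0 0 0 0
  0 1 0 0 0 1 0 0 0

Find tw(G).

A width-3 tree decomposition is:
Bags: B1 = {1, 2, 8, 9}  B2 = {1, 2, 5, 9}  B3 = {1, 5, 6, 9}  B4 = {1, 3, 5, 6}  B5 = {3, 5, 6, 7}  B6 = {3, 4, 6, 7}
Tree: B1–B2, B2–B3, B3–B4, B4–B5, B5–B6
Every bag has size at most 4, so the width is 4 − 1 = 3 and tw(G) ≤ 3. For the lower bound: the 4 vertex sets {2,8,9}, {1}, {5}, {3,4,6,7} are disjoint, each induces a connected subgraph, and every pair is joined by at least one edge of G. Contracting each set to a single vertex therefore yields K_{4} as a minor, and since treewidth is minor-monotone, tw(G) ≥ tw(K_{4}) = 3. Therefore the treewidth is 3.

3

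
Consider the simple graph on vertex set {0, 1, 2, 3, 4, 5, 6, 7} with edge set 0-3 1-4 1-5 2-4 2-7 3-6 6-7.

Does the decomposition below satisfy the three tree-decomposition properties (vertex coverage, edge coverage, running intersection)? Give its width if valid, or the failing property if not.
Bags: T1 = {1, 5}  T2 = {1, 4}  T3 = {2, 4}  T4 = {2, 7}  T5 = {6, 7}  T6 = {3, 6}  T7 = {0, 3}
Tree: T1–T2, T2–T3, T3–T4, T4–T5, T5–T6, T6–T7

Yes; width 1.

Every vertex of G appears in some bag (union = {0, 1, 2, 3, 4, 5, 6, 7}); every edge is covered by a bag; and for each vertex v the set of bags containing v is connected in the bag tree. The decomposition is therefore valid. The largest bag has 2 vertices, so the width is 1.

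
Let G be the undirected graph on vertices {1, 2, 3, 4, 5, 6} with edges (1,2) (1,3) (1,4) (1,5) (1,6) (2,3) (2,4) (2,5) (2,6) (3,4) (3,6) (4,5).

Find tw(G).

A width-3 tree decomposition is:
Bags: B1 = {1, 2, 3, 4}  B2 = {1, 2, 3, 6}  B3 = {1, 2, 4, 5}
Tree: B1–B2, B1–B3
Each bag holds 4 vertices, so the decomposition has width 3, which upper-bounds the treewidth. Conversely, {1, 2, 3, 4} is a clique of size 4, and the vertices of any clique must share a bag in every tree decomposition; so some bag has ≥ 4 vertices and tw(G) ≥ 3. Hence tw(G) = 3 exactly.

3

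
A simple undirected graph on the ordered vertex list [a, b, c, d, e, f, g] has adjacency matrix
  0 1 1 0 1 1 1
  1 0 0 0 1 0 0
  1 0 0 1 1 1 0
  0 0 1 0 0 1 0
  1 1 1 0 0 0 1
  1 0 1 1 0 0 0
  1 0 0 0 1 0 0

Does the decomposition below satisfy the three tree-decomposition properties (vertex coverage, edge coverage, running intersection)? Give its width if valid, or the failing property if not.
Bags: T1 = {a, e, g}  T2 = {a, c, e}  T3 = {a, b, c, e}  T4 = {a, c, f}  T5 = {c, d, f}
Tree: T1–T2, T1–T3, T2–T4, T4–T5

A tree decomposition must satisfy three properties: every vertex lies in some bag; for every edge, both endpoints lie together in some bag; and for every vertex, the bags containing it form a connected subtree. Here bags containing vertex c are not connected in the tree, so the decomposition is invalid.

No — bags containing vertex c are not connected in the tree.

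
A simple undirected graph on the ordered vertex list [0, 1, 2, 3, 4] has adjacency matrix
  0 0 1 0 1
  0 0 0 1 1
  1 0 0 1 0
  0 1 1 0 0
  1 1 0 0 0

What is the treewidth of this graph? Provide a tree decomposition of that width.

Each bag holds 3 vertices, so the decomposition has width 2, which upper-bounds the treewidth. For the lower bound, G contains the cycle 3–1–4–0–2–3, so G is not a forest; only forests have treewidth ≤ 1, hence tw(G) ≥ 2. The upper and lower bounds meet at 2, so that is the treewidth.

Treewidth 2.
One such decomposition:
Bags: B1 = {1, 3, 4}  B2 = {0, 3, 4}  B3 = {0, 2, 3}
Tree: B1–B2, B2–B3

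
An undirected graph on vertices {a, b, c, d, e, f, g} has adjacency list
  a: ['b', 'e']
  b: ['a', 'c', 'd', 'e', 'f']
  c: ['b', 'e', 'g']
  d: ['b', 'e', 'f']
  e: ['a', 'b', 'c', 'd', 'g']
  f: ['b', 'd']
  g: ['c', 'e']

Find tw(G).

A width-2 tree decomposition is:
Bags: B1 = {c, e, g}  B2 = {b, c, e}  B3 = {a, b, e}  B4 = {b, d, e}  B5 = {b, d, f}
Tree: B1–B2, B2–B3, B3–B4, B4–B5
Every bag has size at most 3, so the width is 3 − 1 = 2 and tw(G) ≤ 2. For the lower bound, the 3 vertices {c, e, g} are pairwise adjacent, and any tree decomposition puts a clique entirely inside one bag — forcing width ≥ 2. Therefore the treewidth is 2.

2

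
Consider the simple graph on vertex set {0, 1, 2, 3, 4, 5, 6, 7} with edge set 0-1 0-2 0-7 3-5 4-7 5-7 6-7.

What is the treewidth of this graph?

1

A width-1 tree decomposition is:
Bags: B1 = {0, 7}  B2 = {5, 7}  B3 = {0, 2}  B4 = {4, 7}  B5 = {6, 7}  B6 = {0, 1}  B7 = {3, 5}
Tree: B1–B2, B1–B3, B1–B4, B1–B5, B3–B6, B2–B7
Each bag holds 2 vertices, so the decomposition has width 1, which upper-bounds the treewidth. Any graph with an edge has treewidth ≥ 1, and G has the edge 0–7. Combining the bounds, tw(G) = 1.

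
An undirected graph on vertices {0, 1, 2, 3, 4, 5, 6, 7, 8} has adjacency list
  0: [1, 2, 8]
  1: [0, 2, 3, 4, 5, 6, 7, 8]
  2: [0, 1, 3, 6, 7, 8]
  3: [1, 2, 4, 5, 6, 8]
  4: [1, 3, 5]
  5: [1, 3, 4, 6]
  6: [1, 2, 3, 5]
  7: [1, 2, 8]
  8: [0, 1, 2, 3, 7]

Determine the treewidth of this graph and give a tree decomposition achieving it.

Every bag has size at most 4, so the width is 4 − 1 = 3 and tw(G) ≤ 3. On the other hand G contains the 4-clique {0, 1, 2, 8}. A clique must lie in a single bag of any decomposition, so no decomposition can have width below 3. Hence tw(G) = 3 exactly.

Treewidth 3.
Bags: B1 = {1, 3, 5, 6}  B2 = {1, 2, 3, 6}  B3 = {1, 2, 3, 8}  B4 = {0, 1, 2, 8}  B5 = {1, 2, 7, 8}  B6 = {1, 3, 4, 5}
Tree: B1–B2, B2–B3, B3–B4, B3–B5, B1–B6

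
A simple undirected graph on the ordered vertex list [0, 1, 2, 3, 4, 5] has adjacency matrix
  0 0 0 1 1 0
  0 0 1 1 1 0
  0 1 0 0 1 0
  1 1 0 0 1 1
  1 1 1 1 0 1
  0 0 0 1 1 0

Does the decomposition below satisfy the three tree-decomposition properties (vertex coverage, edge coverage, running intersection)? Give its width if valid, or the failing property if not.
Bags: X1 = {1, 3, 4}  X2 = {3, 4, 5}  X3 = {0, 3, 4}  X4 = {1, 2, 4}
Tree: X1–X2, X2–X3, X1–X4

Every vertex of G appears in some bag (union = {0, 1, 2, 3, 4, 5}); every edge is covered by a bag; and for each vertex v the set of bags containing v is connected in the bag tree. The decomposition is therefore valid. The largest bag has 3 vertices, so the width is 2.

Yes; width 2.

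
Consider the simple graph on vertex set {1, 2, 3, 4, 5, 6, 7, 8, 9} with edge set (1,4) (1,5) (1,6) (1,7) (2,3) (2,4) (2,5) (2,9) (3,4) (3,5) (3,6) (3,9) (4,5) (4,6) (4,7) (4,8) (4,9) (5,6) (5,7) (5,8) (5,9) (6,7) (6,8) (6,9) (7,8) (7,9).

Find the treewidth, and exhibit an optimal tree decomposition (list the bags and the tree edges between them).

Each bag holds 5 vertices, so the decomposition has width 4, which upper-bounds the treewidth. For the lower bound, the 5 vertices {2, 3, 4, 5, 9} are pairwise adjacent, and any tree decomposition puts a clique entirely inside one bag — forcing width ≥ 4. The upper and lower bounds meet at 4, so that is the treewidth.

Treewidth 4.
One optimal decomposition is:
Bags: B1 = {2, 3, 4, 5, 9}  B2 = {3, 4, 5, 6, 9}  B3 = {4, 5, 6, 7, 9}  B4 = {1, 4, 5, 6, 7}  B5 = {4, 5, 6, 7, 8}
Tree: B1–B2, B2–B3, B3–B4, B4–B5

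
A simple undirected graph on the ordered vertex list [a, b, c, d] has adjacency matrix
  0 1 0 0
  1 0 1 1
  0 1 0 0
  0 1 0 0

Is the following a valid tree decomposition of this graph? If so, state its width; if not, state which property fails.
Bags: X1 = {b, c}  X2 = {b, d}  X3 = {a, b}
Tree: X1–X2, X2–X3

Vertex coverage: the bags together contain {a, b, c, d}, the full vertex set. Edge coverage: each edge of G has both endpoints in at least one bag. Running intersection: for every vertex, the bags containing it form a connected subtree. All three properties hold, so this is a valid tree decomposition of width max|bag| − 1 = 1, and hence tw(G) ≤ 1.

Yes; width 1.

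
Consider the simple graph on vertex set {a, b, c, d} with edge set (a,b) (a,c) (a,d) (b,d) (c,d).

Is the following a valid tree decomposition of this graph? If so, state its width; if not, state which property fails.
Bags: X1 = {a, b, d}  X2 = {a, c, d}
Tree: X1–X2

Checking the three conditions: (i) the bags cover all of {a, b, c, d}; (ii) for each edge, some bag contains both endpoints; (iii) the bags containing any fixed vertex form a subtree. All hold, so the decomposition is valid with width 3 − 1 = 2.

Yes; width 2.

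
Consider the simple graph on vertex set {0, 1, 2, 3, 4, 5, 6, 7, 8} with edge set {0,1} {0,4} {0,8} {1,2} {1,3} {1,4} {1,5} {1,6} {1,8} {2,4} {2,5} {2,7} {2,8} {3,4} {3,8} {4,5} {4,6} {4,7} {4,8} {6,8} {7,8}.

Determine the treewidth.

A width-3 tree decomposition is:
Bags: B1 = {1, 2, 4, 8}  B2 = {0, 1, 4, 8}  B3 = {1, 2, 4, 5}  B4 = {1, 3, 4, 8}  B5 = {1, 4, 6, 8}  B6 = {2, 4, 7, 8}
Tree: B1–B2, B1–B3, B1–B4, B2–B5, B1–B6
The largest bag has 4 vertices, giving width 3; this decomposition certifies tw(G) ≤ 3. Conversely, {0, 1, 4, 8} is a clique of size 4, and the vertices of any clique must share a bag in every tree decomposition; so some bag has ≥ 4 vertices and tw(G) ≥ 3. Therefore the treewidth is 3.

3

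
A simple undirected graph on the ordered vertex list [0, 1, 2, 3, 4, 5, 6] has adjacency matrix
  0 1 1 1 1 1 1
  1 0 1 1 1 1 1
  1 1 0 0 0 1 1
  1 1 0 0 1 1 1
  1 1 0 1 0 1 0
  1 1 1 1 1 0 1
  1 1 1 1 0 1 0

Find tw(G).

A width-4 tree decomposition is:
Bags: B1 = {0, 1, 3, 5, 6}  B2 = {0, 1, 3, 4, 5}  B3 = {0, 1, 2, 5, 6}
Tree: B1–B2, B1–B3
Each bag holds 5 vertices, so the decomposition has width 4, which upper-bounds the treewidth. Conversely, {0, 1, 2, 5, 6} is a clique of size 5, and the vertices of any clique must share a bag in every tree decomposition; so some bag has ≥ 5 vertices and tw(G) ≥ 4. Therefore the treewidth is 4.

4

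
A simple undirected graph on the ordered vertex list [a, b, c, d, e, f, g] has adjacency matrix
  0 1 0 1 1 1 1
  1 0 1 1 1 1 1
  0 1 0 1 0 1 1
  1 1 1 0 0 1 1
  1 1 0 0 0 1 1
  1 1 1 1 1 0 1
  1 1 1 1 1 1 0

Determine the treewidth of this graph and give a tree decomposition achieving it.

Treewidth 4.
One such decomposition:
Bags: B1 = {a, b, d, f, g}  B2 = {a, b, e, f, g}  B3 = {b, c, d, f, g}
Tree: B1–B2, B1–B3

Each bag holds 5 vertices, so the decomposition has width 4, which upper-bounds the treewidth. On the other hand G contains the 5-clique {b, c, d, f, g}. A clique must lie in a single bag of any decomposition, so no decomposition can have width below 4. Therefore the treewidth is 4.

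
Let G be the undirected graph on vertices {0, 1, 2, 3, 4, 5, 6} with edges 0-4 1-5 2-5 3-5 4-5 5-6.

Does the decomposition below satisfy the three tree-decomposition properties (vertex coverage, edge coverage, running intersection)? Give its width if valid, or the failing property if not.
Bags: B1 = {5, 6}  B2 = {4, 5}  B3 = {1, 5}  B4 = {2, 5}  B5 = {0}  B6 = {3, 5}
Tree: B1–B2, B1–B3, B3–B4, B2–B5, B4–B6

No — edge (4,0) lies in no bag.

A tree decomposition must satisfy three properties: every vertex lies in some bag; for every edge, both endpoints lie together in some bag; and for every vertex, the bags containing it form a connected subtree. Here edge (4,0) lies in no bag, so the decomposition is invalid.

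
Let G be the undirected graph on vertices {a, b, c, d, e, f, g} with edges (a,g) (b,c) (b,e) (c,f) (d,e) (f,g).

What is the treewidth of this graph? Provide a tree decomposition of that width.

Treewidth 1.
One such decomposition:
Bags: B1 = {d, e}  B2 = {b, e}  B3 = {b, c}  B4 = {c, f}  B5 = {f, g}  B6 = {a, g}
Tree: B1–B2, B2–B3, B3–B4, B4–B5, B5–B6

Every bag has size at most 2, so the width is 2 − 1 = 1 and tw(G) ≤ 1. G has an edge, so its treewidth is at least 1. The upper and lower bounds meet at 1, so that is the treewidth.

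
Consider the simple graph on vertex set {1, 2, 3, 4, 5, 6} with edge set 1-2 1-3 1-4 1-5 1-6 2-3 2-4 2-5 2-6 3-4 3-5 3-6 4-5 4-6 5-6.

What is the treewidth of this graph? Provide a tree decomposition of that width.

A single bag containing all 6 vertices is trivially a valid decomposition of width 5. Conversely, {1, 2, 3, 4, 5, 6} is a clique of size 6, and the vertices of any clique must share a bag in every tree decomposition; so some bag has ≥ 6 vertices and tw(G) ≥ 5. Therefore the treewidth is 5.

Treewidth 5.
One optimal decomposition is:
Bags: B1 = {1, 2, 3, 4, 5, 6}
Tree: (single bag)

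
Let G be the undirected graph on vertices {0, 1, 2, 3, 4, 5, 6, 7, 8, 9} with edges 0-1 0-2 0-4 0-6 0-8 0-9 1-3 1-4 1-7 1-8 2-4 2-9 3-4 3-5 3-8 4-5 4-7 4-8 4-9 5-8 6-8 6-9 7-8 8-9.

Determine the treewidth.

3

A width-3 tree decomposition is:
Bags: B1 = {0, 4, 8, 9}  B2 = {0, 6, 8, 9}  B3 = {0, 1, 4, 8}  B4 = {1, 3, 4, 8}  B5 = {3, 4, 5, 8}  B6 = {0, 2, 4, 9}  B7 = {1, 4, 7, 8}
Tree: B1–B2, B1–B3, B3–B4, B4–B5, B1–B6, B4–B7
Every bag has size at most 4, so the width is 4 − 1 = 3 and tw(G) ≤ 3. For the lower bound, the 4 vertices {0, 1, 4, 8} are pairwise adjacent, and any tree decomposition puts a clique entirely inside one bag — forcing width ≥ 3. Hence tw(G) = 3 exactly.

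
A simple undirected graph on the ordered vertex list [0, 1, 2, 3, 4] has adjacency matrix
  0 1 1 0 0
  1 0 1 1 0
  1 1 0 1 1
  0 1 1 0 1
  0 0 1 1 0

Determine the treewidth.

2

A width-2 tree decomposition is:
Bags: B1 = {2, 3, 4}  B2 = {1, 2, 3}  B3 = {0, 1, 2}
Tree: B1–B2, B2–B3
Every bag has size at most 3, so the width is 3 − 1 = 2 and tw(G) ≤ 2. Conversely, {0, 1, 2} is a clique of size 3, and the vertices of any clique must share a bag in every tree decomposition; so some bag has ≥ 3 vertices and tw(G) ≥ 2. Therefore the treewidth is 2.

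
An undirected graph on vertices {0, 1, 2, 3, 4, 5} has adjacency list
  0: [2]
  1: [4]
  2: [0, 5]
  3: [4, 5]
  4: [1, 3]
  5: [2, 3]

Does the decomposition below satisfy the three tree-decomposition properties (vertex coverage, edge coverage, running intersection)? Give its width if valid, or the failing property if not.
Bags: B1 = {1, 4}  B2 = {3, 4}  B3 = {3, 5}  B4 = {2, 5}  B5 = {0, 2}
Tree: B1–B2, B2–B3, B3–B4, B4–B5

Yes; width 1.

Vertex coverage: the bags together contain {0, 1, 2, 3, 4, 5}, the full vertex set. Edge coverage: each edge of G has both endpoints in at least one bag. Running intersection: for every vertex, the bags containing it form a connected subtree. All three properties hold, so this is a valid tree decomposition of width max|bag| − 1 = 1, and hence tw(G) ≤ 1.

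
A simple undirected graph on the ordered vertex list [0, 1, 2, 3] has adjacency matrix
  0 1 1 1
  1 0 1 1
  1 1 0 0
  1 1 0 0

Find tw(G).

A width-2 tree decomposition is:
Bags: B1 = {0, 1, 2}  B2 = {0, 1, 3}
Tree: B1–B2
Every bag has size at most 3, so the width is 3 − 1 = 2 and tw(G) ≤ 2. On the other hand G contains the 3-clique {0, 1, 2}. A clique must lie in a single bag of any decomposition, so no decomposition can have width below 2. Combining the bounds, tw(G) = 2.

2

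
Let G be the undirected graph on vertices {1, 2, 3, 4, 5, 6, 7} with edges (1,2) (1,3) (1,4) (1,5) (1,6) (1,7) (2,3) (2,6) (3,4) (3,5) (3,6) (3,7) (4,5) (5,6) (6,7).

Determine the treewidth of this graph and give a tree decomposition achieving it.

The largest bag has 4 vertices, giving width 3; this decomposition certifies tw(G) ≤ 3. On the other hand G contains the 4-clique {1, 3, 4, 5}. A clique must lie in a single bag of any decomposition, so no decomposition can have width below 3. Therefore the treewidth is 3.

Treewidth 3.
One optimal decomposition is:
Bags: B1 = {1, 3, 6, 7}  B2 = {1, 2, 3, 6}  B3 = {1, 3, 5, 6}  B4 = {1, 3, 4, 5}
Tree: B1–B2, B1–B3, B3–B4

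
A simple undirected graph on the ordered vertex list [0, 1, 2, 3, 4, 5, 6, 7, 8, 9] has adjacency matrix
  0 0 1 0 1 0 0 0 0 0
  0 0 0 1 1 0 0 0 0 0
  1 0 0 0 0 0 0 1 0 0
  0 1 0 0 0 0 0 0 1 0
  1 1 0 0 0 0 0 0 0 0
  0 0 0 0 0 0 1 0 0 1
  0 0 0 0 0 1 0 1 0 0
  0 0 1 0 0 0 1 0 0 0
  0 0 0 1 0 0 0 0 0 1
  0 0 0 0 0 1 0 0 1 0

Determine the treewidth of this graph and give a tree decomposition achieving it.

The largest bag has 3 vertices, giving width 2; this decomposition certifies tw(G) ≤ 2. The edges 6–5–9–8–3–1–4–0–2–7–6 form a cycle, so G is not a tree and its treewidth is at least 2. The upper and lower bounds meet at 2, so that is the treewidth.

Treewidth 2.
One optimal decomposition is:
Bags: B1 = {5, 6, 9}  B2 = {6, 8, 9}  B3 = {3, 6, 8}  B4 = {1, 3, 6}  B5 = {1, 4, 6}  B6 = {0, 4, 6}  B7 = {0, 2, 6}  B8 = {2, 6, 7}
Tree: B1–B2, B2–B3, B3–B4, B4–B5, B5–B6, B6–B7, B7–B8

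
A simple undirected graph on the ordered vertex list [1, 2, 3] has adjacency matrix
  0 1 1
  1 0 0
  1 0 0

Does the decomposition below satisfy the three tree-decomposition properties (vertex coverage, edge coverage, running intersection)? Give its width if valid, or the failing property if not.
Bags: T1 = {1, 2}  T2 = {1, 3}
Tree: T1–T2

Checking the three conditions: (i) the bags cover all of {1, 2, 3}; (ii) for each edge, some bag contains both endpoints; (iii) the bags containing any fixed vertex form a subtree. All hold, so the decomposition is valid with width 2 − 1 = 1.

Yes; width 1.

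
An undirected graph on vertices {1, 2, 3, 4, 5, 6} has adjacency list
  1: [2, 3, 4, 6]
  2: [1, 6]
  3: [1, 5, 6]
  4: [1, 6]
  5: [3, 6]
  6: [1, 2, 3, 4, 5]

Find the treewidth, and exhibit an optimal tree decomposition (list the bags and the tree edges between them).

Every bag has size at most 3, so the width is 3 − 1 = 2 and tw(G) ≤ 2. On the other hand G contains the 3-clique {1, 2, 6}. A clique must lie in a single bag of any decomposition, so no decomposition can have width below 2. Hence tw(G) = 2 exactly.

Treewidth 2.
Bags: B1 = {1, 4, 6}  B2 = {1, 3, 6}  B3 = {1, 2, 6}  B4 = {3, 5, 6}
Tree: B1–B2, B1–B3, B2–B4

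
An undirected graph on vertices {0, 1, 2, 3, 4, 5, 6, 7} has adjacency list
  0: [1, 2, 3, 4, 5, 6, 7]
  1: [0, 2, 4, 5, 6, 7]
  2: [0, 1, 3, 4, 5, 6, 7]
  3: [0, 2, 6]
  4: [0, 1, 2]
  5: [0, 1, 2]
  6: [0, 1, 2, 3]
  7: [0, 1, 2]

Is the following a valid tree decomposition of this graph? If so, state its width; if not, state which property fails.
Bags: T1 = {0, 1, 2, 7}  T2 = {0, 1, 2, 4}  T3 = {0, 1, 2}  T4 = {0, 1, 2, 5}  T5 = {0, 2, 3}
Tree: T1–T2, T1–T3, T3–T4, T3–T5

A tree decomposition must satisfy three properties: every vertex lies in some bag; for every edge, both endpoints lie together in some bag; and for every vertex, the bags containing it form a connected subtree. Here vertex 6 appears in no bag, so the decomposition is invalid.

No — vertex 6 appears in no bag.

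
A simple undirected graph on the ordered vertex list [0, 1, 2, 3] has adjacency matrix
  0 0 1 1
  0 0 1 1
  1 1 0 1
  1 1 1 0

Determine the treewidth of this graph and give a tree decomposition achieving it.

Every bag has size at most 3, so the width is 3 − 1 = 2 and tw(G) ≤ 2. Conversely, {0, 2, 3} is a clique of size 3, and the vertices of any clique must share a bag in every tree decomposition; so some bag has ≥ 3 vertices and tw(G) ≥ 2. Hence tw(G) = 2 exactly.

Treewidth 2.
One such decomposition:
Bags: B1 = {0, 2, 3}  B2 = {1, 2, 3}
Tree: B1–B2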